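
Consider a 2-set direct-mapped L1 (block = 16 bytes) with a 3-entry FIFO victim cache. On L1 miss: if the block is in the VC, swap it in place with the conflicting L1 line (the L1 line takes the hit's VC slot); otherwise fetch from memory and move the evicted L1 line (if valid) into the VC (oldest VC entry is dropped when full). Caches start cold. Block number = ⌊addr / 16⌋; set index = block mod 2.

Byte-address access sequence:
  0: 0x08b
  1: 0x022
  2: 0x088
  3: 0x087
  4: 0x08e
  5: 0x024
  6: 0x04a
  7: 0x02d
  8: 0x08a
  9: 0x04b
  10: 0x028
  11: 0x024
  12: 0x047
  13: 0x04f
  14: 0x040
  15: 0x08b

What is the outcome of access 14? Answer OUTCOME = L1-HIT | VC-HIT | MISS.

OUTCOME = L1-HIT

  [0] addr=0x8b blk=8 s=0: MISS | VC []
  [1] addr=0x22 blk=2 s=0: MISS | VC [8]
  [2] addr=0x88 blk=8 s=0: VC-HIT | VC [2]
  [3] addr=0x87 blk=8 s=0: L1-HIT | VC [2]
  [4] addr=0x8e blk=8 s=0: L1-HIT | VC [2]
  [5] addr=0x24 blk=2 s=0: VC-HIT | VC [8]
  [6] addr=0x4a blk=4 s=0: MISS | VC [8, 2]
  [7] addr=0x2d blk=2 s=0: VC-HIT | VC [8, 4]
  [8] addr=0x8a blk=8 s=0: VC-HIT | VC [2, 4]
  [9] addr=0x4b blk=4 s=0: VC-HIT | VC [2, 8]
  [10] addr=0x28 blk=2 s=0: VC-HIT | VC [4, 8]
  [11] addr=0x24 blk=2 s=0: L1-HIT | VC [4, 8]
  [12] addr=0x47 blk=4 s=0: VC-HIT | VC [2, 8]
  [13] addr=0x4f blk=4 s=0: L1-HIT | VC [2, 8]
  [14] addr=0x40 blk=4 s=0: L1-HIT | VC [2, 8]
  [15] addr=0x8b blk=8 s=0: VC-HIT | VC [2, 4]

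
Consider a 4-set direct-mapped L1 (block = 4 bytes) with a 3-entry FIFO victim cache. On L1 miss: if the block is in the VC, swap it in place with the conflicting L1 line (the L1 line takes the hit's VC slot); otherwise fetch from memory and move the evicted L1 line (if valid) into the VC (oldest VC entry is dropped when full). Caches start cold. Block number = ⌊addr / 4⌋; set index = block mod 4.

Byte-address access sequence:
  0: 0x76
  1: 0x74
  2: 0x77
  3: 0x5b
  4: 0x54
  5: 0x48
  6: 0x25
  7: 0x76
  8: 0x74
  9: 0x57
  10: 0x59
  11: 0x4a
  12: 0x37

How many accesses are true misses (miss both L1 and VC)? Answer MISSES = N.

MISSES = 6

  [0] addr=0x76 blk=29 s=1: MISS | VC []
  [1] addr=0x74 blk=29 s=1: L1-HIT | VC []
  [2] addr=0x77 blk=29 s=1: L1-HIT | VC []
  [3] addr=0x5b blk=22 s=2: MISS | VC []
  [4] addr=0x54 blk=21 s=1: MISS | VC [29]
  [5] addr=0x48 blk=18 s=2: MISS | VC [29, 22]
  [6] addr=0x25 blk=9 s=1: MISS | VC [29, 22, 21]
  [7] addr=0x76 blk=29 s=1: VC-HIT | VC [9, 22, 21]
  [8] addr=0x74 blk=29 s=1: L1-HIT | VC [9, 22, 21]
  [9] addr=0x57 blk=21 s=1: VC-HIT | VC [9, 22, 29]
  [10] addr=0x59 blk=22 s=2: VC-HIT | VC [9, 18, 29]
  [11] addr=0x4a blk=18 s=2: VC-HIT | VC [9, 22, 29]
  [12] addr=0x37 blk=13 s=1: MISS | VC [22, 29, 21]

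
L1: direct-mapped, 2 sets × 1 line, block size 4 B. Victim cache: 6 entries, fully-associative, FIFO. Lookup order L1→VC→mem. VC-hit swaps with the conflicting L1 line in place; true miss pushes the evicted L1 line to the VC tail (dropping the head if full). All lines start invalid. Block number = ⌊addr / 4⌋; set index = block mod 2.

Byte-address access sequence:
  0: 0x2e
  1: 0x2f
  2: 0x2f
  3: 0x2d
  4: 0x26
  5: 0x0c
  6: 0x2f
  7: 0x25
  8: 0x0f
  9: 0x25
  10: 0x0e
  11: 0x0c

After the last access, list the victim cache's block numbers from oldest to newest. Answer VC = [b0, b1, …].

0: 0x2e (blk 11, set 1) → MISS  vc=[]
1: 0x2f (blk 11, set 1) → L1-HIT  vc=[]
2: 0x2f (blk 11, set 1) → L1-HIT  vc=[]
3: 0x2d (blk 11, set 1) → L1-HIT  vc=[]
4: 0x26 (blk 9, set 1) → MISS  vc=[11]
5: 0xc (blk 3, set 1) → MISS  vc=[11, 9]
6: 0x2f (blk 11, set 1) → VC-HIT  vc=[3, 9]
7: 0x25 (blk 9, set 1) → VC-HIT  vc=[3, 11]
8: 0xf (blk 3, set 1) → VC-HIT  vc=[9, 11]
9: 0x25 (blk 9, set 1) → VC-HIT  vc=[3, 11]
10: 0xe (blk 3, set 1) → VC-HIT  vc=[9, 11]
11: 0xc (blk 3, set 1) → L1-HIT  vc=[9, 11]

VC = [9, 11]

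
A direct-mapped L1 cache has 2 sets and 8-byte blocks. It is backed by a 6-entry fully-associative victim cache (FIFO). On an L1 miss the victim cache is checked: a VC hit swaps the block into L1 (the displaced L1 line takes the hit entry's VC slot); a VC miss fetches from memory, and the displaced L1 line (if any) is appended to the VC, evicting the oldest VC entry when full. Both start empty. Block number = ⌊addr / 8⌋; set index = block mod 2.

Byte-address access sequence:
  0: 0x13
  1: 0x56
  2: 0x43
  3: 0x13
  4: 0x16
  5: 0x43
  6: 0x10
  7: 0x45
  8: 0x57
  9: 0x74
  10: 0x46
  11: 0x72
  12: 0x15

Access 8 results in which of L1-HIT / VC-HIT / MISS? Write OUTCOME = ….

OUTCOME = VC-HIT

  [0] addr=0x13 blk=2 s=0: MISS | VC []
  [1] addr=0x56 blk=10 s=0: MISS | VC [2]
  [2] addr=0x43 blk=8 s=0: MISS | VC [2, 10]
  [3] addr=0x13 blk=2 s=0: VC-HIT | VC [8, 10]
  [4] addr=0x16 blk=2 s=0: L1-HIT | VC [8, 10]
  [5] addr=0x43 blk=8 s=0: VC-HIT | VC [2, 10]
  [6] addr=0x10 blk=2 s=0: VC-HIT | VC [8, 10]
  [7] addr=0x45 blk=8 s=0: VC-HIT | VC [2, 10]
  [8] addr=0x57 blk=10 s=0: VC-HIT | VC [2, 8]
  [9] addr=0x74 blk=14 s=0: MISS | VC [2, 8, 10]
  [10] addr=0x46 blk=8 s=0: VC-HIT | VC [2, 14, 10]
  [11] addr=0x72 blk=14 s=0: VC-HIT | VC [2, 8, 10]
  [12] addr=0x15 blk=2 s=0: VC-HIT | VC [14, 8, 10]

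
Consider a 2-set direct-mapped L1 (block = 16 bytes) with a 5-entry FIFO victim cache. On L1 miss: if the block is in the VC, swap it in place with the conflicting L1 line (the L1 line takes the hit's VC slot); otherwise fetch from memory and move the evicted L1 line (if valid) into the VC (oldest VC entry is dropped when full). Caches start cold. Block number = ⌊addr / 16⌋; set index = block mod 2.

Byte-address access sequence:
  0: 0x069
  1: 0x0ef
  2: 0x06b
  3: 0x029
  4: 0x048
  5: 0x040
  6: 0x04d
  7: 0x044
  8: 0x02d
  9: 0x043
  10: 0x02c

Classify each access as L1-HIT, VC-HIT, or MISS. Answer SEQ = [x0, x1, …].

SEQ = [MISS, MISS, VC-HIT, MISS, MISS, L1-HIT, L1-HIT, L1-HIT, VC-HIT, VC-HIT, VC-HIT]

0: 0x69 (blk 6, set 0) → MISS  vc=[]
1: 0xef (blk 14, set 0) → MISS  vc=[6]
2: 0x6b (blk 6, set 0) → VC-HIT  vc=[14]
3: 0x29 (blk 2, set 0) → MISS  vc=[14, 6]
4: 0x48 (blk 4, set 0) → MISS  vc=[14, 6, 2]
5: 0x40 (blk 4, set 0) → L1-HIT  vc=[14, 6, 2]
6: 0x4d (blk 4, set 0) → L1-HIT  vc=[14, 6, 2]
7: 0x44 (blk 4, set 0) → L1-HIT  vc=[14, 6, 2]
8: 0x2d (blk 2, set 0) → VC-HIT  vc=[14, 6, 4]
9: 0x43 (blk 4, set 0) → VC-HIT  vc=[14, 6, 2]
10: 0x2c (blk 2, set 0) → VC-HIT  vc=[14, 6, 4]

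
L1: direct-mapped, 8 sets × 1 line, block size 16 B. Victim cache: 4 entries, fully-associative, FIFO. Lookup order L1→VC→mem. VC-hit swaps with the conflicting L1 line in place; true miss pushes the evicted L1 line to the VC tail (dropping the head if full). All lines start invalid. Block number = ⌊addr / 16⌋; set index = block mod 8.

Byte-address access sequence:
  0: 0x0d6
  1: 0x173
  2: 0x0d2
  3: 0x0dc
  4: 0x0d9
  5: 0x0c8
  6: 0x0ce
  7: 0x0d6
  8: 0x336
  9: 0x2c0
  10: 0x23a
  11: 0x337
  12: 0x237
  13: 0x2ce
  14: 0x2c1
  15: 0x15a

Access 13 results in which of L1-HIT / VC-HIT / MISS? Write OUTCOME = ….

#0 0xd6→b13/s5 MISS; vc=[]
#1 0x173→b23/s7 MISS; vc=[]
#2 0xd2→b13/s5 L1-HIT; vc=[]
#3 0xdc→b13/s5 L1-HIT; vc=[]
#4 0xd9→b13/s5 L1-HIT; vc=[]
#5 0xc8→b12/s4 MISS; vc=[]
#6 0xce→b12/s4 L1-HIT; vc=[]
#7 0xd6→b13/s5 L1-HIT; vc=[]
#8 0x336→b51/s3 MISS; vc=[]
#9 0x2c0→b44/s4 MISS; vc=[12]
#10 0x23a→b35/s3 MISS; vc=[12,51]
#11 0x337→b51/s3 VC-HIT; vc=[12,35]
#12 0x237→b35/s3 VC-HIT; vc=[12,51]
#13 0x2ce→b44/s4 L1-HIT; vc=[12,51]
#14 0x2c1→b44/s4 L1-HIT; vc=[12,51]
#15 0x15a→b21/s5 MISS; vc=[12,51,13]

OUTCOME = L1-HIT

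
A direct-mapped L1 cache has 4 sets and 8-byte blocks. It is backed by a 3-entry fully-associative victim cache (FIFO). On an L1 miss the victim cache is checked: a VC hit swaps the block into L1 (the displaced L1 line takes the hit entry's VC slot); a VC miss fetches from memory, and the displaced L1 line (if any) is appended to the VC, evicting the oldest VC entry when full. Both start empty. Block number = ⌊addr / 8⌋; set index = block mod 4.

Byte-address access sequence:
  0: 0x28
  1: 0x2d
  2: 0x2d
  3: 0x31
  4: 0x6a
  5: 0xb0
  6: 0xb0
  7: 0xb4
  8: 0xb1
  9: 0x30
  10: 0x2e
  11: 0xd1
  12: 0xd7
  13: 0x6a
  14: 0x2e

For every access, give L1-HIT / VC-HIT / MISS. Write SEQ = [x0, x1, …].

SEQ = [MISS, L1-HIT, L1-HIT, MISS, MISS, MISS, L1-HIT, L1-HIT, L1-HIT, VC-HIT, VC-HIT, MISS, L1-HIT, VC-HIT, VC-HIT]

#0 0x28→b5/s1 MISS; vc=[]
#1 0x2d→b5/s1 L1-HIT; vc=[]
#2 0x2d→b5/s1 L1-HIT; vc=[]
#3 0x31→b6/s2 MISS; vc=[]
#4 0x6a→b13/s1 MISS; vc=[5]
#5 0xb0→b22/s2 MISS; vc=[5,6]
#6 0xb0→b22/s2 L1-HIT; vc=[5,6]
#7 0xb4→b22/s2 L1-HIT; vc=[5,6]
#8 0xb1→b22/s2 L1-HIT; vc=[5,6]
#9 0x30→b6/s2 VC-HIT; vc=[5,22]
#10 0x2e→b5/s1 VC-HIT; vc=[13,22]
#11 0xd1→b26/s2 MISS; vc=[13,22,6]
#12 0xd7→b26/s2 L1-HIT; vc=[13,22,6]
#13 0x6a→b13/s1 VC-HIT; vc=[5,22,6]
#14 0x2e→b5/s1 VC-HIT; vc=[13,22,6]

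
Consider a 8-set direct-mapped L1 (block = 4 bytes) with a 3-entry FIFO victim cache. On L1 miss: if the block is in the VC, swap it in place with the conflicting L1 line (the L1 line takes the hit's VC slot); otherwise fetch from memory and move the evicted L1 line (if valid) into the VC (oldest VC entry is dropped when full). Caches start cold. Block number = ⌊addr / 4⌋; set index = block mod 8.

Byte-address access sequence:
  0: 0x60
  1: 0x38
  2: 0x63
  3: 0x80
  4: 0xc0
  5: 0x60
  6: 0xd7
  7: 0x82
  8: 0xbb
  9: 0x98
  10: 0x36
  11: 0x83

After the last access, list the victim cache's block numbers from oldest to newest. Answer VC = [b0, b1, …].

0: 0x60 (blk 24, set 0) → MISS  vc=[]
1: 0x38 (blk 14, set 6) → MISS  vc=[]
2: 0x63 (blk 24, set 0) → L1-HIT  vc=[]
3: 0x80 (blk 32, set 0) → MISS  vc=[24]
4: 0xc0 (blk 48, set 0) → MISS  vc=[24, 32]
5: 0x60 (blk 24, set 0) → VC-HIT  vc=[48, 32]
6: 0xd7 (blk 53, set 5) → MISS  vc=[48, 32]
7: 0x82 (blk 32, set 0) → VC-HIT  vc=[48, 24]
8: 0xbb (blk 46, set 6) → MISS  vc=[48, 24, 14]
9: 0x98 (blk 38, set 6) → MISS  vc=[24, 14, 46]
10: 0x36 (blk 13, set 5) → MISS  vc=[14, 46, 53]
11: 0x83 (blk 32, set 0) → L1-HIT  vc=[14, 46, 53]

VC = [14, 46, 53]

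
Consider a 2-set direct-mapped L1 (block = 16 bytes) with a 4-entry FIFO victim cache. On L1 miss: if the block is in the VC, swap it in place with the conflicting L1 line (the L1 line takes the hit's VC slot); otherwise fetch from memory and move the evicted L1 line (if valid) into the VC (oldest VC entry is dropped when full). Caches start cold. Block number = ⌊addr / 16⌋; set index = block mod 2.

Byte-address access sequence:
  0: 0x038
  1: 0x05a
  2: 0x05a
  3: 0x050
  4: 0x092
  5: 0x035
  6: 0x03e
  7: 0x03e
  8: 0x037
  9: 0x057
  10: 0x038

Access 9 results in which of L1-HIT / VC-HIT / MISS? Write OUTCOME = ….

0: 0x38 (blk 3, set 1) → MISS  vc=[]
1: 0x5a (blk 5, set 1) → MISS  vc=[3]
2: 0x5a (blk 5, set 1) → L1-HIT  vc=[3]
3: 0x50 (blk 5, set 1) → L1-HIT  vc=[3]
4: 0x92 (blk 9, set 1) → MISS  vc=[3, 5]
5: 0x35 (blk 3, set 1) → VC-HIT  vc=[9, 5]
6: 0x3e (blk 3, set 1) → L1-HIT  vc=[9, 5]
7: 0x3e (blk 3, set 1) → L1-HIT  vc=[9, 5]
8: 0x37 (blk 3, set 1) → L1-HIT  vc=[9, 5]
9: 0x57 (blk 5, set 1) → VC-HIT  vc=[9, 3]
10: 0x38 (blk 3, set 1) → VC-HIT  vc=[9, 5]

OUTCOME = VC-HIT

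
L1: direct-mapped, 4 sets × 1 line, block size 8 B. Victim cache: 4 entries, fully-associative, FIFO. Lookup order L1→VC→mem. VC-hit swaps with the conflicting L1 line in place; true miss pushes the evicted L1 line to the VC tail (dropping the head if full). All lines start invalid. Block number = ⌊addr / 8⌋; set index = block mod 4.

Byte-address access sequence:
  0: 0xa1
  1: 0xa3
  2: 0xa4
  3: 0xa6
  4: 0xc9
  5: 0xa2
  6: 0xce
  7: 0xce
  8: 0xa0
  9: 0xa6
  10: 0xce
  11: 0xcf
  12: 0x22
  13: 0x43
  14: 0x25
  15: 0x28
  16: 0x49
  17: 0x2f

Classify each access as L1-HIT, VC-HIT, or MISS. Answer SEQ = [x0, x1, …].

SEQ = [MISS, L1-HIT, L1-HIT, L1-HIT, MISS, L1-HIT, L1-HIT, L1-HIT, L1-HIT, L1-HIT, L1-HIT, L1-HIT, MISS, MISS, VC-HIT, MISS, MISS, VC-HIT]

  [0] addr=0xa1 blk=20 s=0: MISS | VC []
  [1] addr=0xa3 blk=20 s=0: L1-HIT | VC []
  [2] addr=0xa4 blk=20 s=0: L1-HIT | VC []
  [3] addr=0xa6 blk=20 s=0: L1-HIT | VC []
  [4] addr=0xc9 blk=25 s=1: MISS | VC []
  [5] addr=0xa2 blk=20 s=0: L1-HIT | VC []
  [6] addr=0xce blk=25 s=1: L1-HIT | VC []
  [7] addr=0xce blk=25 s=1: L1-HIT | VC []
  [8] addr=0xa0 blk=20 s=0: L1-HIT | VC []
  [9] addr=0xa6 blk=20 s=0: L1-HIT | VC []
  [10] addr=0xce blk=25 s=1: L1-HIT | VC []
  [11] addr=0xcf blk=25 s=1: L1-HIT | VC []
  [12] addr=0x22 blk=4 s=0: MISS | VC [20]
  [13] addr=0x43 blk=8 s=0: MISS | VC [20, 4]
  [14] addr=0x25 blk=4 s=0: VC-HIT | VC [20, 8]
  [15] addr=0x28 blk=5 s=1: MISS | VC [20, 8, 25]
  [16] addr=0x49 blk=9 s=1: MISS | VC [20, 8, 25, 5]
  [17] addr=0x2f blk=5 s=1: VC-HIT | VC [20, 8, 25, 9]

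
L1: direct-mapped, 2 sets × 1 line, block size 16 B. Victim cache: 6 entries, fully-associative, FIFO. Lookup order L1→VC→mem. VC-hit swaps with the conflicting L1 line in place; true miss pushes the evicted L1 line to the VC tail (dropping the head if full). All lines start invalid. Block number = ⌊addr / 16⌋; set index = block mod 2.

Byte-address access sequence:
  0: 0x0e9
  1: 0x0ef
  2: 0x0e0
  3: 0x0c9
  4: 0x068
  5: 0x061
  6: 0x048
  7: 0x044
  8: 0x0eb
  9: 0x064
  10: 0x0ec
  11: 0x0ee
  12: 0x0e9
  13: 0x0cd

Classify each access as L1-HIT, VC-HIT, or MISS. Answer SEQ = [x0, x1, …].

#0 0xe9→b14/s0 MISS; vc=[]
#1 0xef→b14/s0 L1-HIT; vc=[]
#2 0xe0→b14/s0 L1-HIT; vc=[]
#3 0xc9→b12/s0 MISS; vc=[14]
#4 0x68→b6/s0 MISS; vc=[14,12]
#5 0x61→b6/s0 L1-HIT; vc=[14,12]
#6 0x48→b4/s0 MISS; vc=[14,12,6]
#7 0x44→b4/s0 L1-HIT; vc=[14,12,6]
#8 0xeb→b14/s0 VC-HIT; vc=[4,12,6]
#9 0x64→b6/s0 VC-HIT; vc=[4,12,14]
#10 0xec→b14/s0 VC-HIT; vc=[4,12,6]
#11 0xee→b14/s0 L1-HIT; vc=[4,12,6]
#12 0xe9→b14/s0 L1-HIT; vc=[4,12,6]
#13 0xcd→b12/s0 VC-HIT; vc=[4,14,6]

SEQ = [MISS, L1-HIT, L1-HIT, MISS, MISS, L1-HIT, MISS, L1-HIT, VC-HIT, VC-HIT, VC-HIT, L1-HIT, L1-HIT, VC-HIT]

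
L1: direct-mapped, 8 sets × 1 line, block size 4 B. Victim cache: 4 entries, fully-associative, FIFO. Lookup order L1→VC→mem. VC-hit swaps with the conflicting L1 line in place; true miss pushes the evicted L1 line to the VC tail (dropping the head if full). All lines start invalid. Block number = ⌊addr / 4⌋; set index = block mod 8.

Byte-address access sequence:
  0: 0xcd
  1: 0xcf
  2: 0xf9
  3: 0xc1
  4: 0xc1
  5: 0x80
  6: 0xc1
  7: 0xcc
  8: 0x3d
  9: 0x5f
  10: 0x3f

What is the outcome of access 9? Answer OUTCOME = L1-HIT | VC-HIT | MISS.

#0 0xcd→b51/s3 MISS; vc=[]
#1 0xcf→b51/s3 L1-HIT; vc=[]
#2 0xf9→b62/s6 MISS; vc=[]
#3 0xc1→b48/s0 MISS; vc=[]
#4 0xc1→b48/s0 L1-HIT; vc=[]
#5 0x80→b32/s0 MISS; vc=[48]
#6 0xc1→b48/s0 VC-HIT; vc=[32]
#7 0xcc→b51/s3 L1-HIT; vc=[32]
#8 0x3d→b15/s7 MISS; vc=[32]
#9 0x5f→b23/s7 MISS; vc=[32,15]
#10 0x3f→b15/s7 VC-HIT; vc=[32,23]

OUTCOME = MISS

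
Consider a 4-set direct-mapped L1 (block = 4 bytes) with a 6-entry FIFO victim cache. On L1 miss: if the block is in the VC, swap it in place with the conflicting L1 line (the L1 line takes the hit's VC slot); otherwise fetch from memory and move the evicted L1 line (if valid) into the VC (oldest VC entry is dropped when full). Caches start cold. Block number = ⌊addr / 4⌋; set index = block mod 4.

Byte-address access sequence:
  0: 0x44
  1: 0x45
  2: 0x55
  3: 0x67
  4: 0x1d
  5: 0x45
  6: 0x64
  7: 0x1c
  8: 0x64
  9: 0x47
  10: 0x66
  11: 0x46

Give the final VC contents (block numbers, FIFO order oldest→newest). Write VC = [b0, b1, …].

  [0] addr=0x44 blk=17 s=1: MISS | VC []
  [1] addr=0x45 blk=17 s=1: L1-HIT | VC []
  [2] addr=0x55 blk=21 s=1: MISS | VC [17]
  [3] addr=0x67 blk=25 s=1: MISS | VC [17, 21]
  [4] addr=0x1d blk=7 s=3: MISS | VC [17, 21]
  [5] addr=0x45 blk=17 s=1: VC-HIT | VC [25, 21]
  [6] addr=0x64 blk=25 s=1: VC-HIT | VC [17, 21]
  [7] addr=0x1c blk=7 s=3: L1-HIT | VC [17, 21]
  [8] addr=0x64 blk=25 s=1: L1-HIT | VC [17, 21]
  [9] addr=0x47 blk=17 s=1: VC-HIT | VC [25, 21]
  [10] addr=0x66 blk=25 s=1: VC-HIT | VC [17, 21]
  [11] addr=0x46 blk=17 s=1: VC-HIT | VC [25, 21]

VC = [25, 21]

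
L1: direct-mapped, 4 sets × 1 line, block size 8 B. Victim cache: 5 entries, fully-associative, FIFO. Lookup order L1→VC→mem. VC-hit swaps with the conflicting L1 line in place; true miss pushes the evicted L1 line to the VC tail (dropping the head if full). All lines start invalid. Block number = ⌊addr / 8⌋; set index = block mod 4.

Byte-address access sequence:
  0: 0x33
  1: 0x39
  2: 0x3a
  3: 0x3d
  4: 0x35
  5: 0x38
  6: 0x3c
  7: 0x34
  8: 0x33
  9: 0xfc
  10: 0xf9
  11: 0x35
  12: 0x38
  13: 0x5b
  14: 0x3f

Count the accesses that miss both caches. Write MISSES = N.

0: 0x33 (blk 6, set 2) → MISS  vc=[]
1: 0x39 (blk 7, set 3) → MISS  vc=[]
2: 0x3a (blk 7, set 3) → L1-HIT  vc=[]
3: 0x3d (blk 7, set 3) → L1-HIT  vc=[]
4: 0x35 (blk 6, set 2) → L1-HIT  vc=[]
5: 0x38 (blk 7, set 3) → L1-HIT  vc=[]
6: 0x3c (blk 7, set 3) → L1-HIT  vc=[]
7: 0x34 (blk 6, set 2) → L1-HIT  vc=[]
8: 0x33 (blk 6, set 2) → L1-HIT  vc=[]
9: 0xfc (blk 31, set 3) → MISS  vc=[7]
10: 0xf9 (blk 31, set 3) → L1-HIT  vc=[7]
11: 0x35 (blk 6, set 2) → L1-HIT  vc=[7]
12: 0x38 (blk 7, set 3) → VC-HIT  vc=[31]
13: 0x5b (blk 11, set 3) → MISS  vc=[31, 7]
14: 0x3f (blk 7, set 3) → VC-HIT  vc=[31, 11]

MISSES = 4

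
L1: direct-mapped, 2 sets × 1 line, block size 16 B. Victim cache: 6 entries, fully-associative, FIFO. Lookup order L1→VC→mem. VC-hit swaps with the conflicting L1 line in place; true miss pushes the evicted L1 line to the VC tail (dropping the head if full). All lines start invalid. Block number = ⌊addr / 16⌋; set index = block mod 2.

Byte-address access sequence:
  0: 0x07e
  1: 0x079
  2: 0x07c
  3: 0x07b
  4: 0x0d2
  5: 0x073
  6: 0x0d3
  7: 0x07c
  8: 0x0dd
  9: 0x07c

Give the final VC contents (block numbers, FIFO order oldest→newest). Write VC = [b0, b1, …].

VC = [13]

#0 0x7e→b7/s1 MISS; vc=[]
#1 0x79→b7/s1 L1-HIT; vc=[]
#2 0x7c→b7/s1 L1-HIT; vc=[]
#3 0x7b→b7/s1 L1-HIT; vc=[]
#4 0xd2→b13/s1 MISS; vc=[7]
#5 0x73→b7/s1 VC-HIT; vc=[13]
#6 0xd3→b13/s1 VC-HIT; vc=[7]
#7 0x7c→b7/s1 VC-HIT; vc=[13]
#8 0xdd→b13/s1 VC-HIT; vc=[7]
#9 0x7c→b7/s1 VC-HIT; vc=[13]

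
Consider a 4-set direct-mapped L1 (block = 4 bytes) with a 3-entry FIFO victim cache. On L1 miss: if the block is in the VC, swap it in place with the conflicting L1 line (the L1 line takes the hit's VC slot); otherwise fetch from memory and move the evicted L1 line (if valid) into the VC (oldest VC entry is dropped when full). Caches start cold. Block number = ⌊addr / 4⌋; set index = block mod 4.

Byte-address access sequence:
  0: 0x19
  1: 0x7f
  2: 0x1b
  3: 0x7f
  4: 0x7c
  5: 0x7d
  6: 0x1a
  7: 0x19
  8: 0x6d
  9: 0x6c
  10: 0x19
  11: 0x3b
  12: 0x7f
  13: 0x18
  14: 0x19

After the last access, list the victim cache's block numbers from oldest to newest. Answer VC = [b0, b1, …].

VC = [27, 14]

  [0] addr=0x19 blk=6 s=2: MISS | VC []
  [1] addr=0x7f blk=31 s=3: MISS | VC []
  [2] addr=0x1b blk=6 s=2: L1-HIT | VC []
  [3] addr=0x7f blk=31 s=3: L1-HIT | VC []
  [4] addr=0x7c blk=31 s=3: L1-HIT | VC []
  [5] addr=0x7d blk=31 s=3: L1-HIT | VC []
  [6] addr=0x1a blk=6 s=2: L1-HIT | VC []
  [7] addr=0x19 blk=6 s=2: L1-HIT | VC []
  [8] addr=0x6d blk=27 s=3: MISS | VC [31]
  [9] addr=0x6c blk=27 s=3: L1-HIT | VC [31]
  [10] addr=0x19 blk=6 s=2: L1-HIT | VC [31]
  [11] addr=0x3b blk=14 s=2: MISS | VC [31, 6]
  [12] addr=0x7f blk=31 s=3: VC-HIT | VC [27, 6]
  [13] addr=0x18 blk=6 s=2: VC-HIT | VC [27, 14]
  [14] addr=0x19 blk=6 s=2: L1-HIT | VC [27, 14]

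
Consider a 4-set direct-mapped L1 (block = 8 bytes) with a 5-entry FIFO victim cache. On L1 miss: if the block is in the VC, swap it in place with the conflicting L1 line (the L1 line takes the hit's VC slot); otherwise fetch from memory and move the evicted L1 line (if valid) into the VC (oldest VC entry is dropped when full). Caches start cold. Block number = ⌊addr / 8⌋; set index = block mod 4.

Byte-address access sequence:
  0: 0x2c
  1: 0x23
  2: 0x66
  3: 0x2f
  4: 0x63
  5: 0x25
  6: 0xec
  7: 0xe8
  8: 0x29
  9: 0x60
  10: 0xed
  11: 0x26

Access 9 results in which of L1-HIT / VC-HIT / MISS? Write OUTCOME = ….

  [0] addr=0x2c blk=5 s=1: MISS | VC []
  [1] addr=0x23 blk=4 s=0: MISS | VC []
  [2] addr=0x66 blk=12 s=0: MISS | VC [4]
  [3] addr=0x2f blk=5 s=1: L1-HIT | VC [4]
  [4] addr=0x63 blk=12 s=0: L1-HIT | VC [4]
  [5] addr=0x25 blk=4 s=0: VC-HIT | VC [12]
  [6] addr=0xec blk=29 s=1: MISS | VC [12, 5]
  [7] addr=0xe8 blk=29 s=1: L1-HIT | VC [12, 5]
  [8] addr=0x29 blk=5 s=1: VC-HIT | VC [12, 29]
  [9] addr=0x60 blk=12 s=0: VC-HIT | VC [4, 29]
  [10] addr=0xed blk=29 s=1: VC-HIT | VC [4, 5]
  [11] addr=0x26 blk=4 s=0: VC-HIT | VC [12, 5]

OUTCOME = VC-HIT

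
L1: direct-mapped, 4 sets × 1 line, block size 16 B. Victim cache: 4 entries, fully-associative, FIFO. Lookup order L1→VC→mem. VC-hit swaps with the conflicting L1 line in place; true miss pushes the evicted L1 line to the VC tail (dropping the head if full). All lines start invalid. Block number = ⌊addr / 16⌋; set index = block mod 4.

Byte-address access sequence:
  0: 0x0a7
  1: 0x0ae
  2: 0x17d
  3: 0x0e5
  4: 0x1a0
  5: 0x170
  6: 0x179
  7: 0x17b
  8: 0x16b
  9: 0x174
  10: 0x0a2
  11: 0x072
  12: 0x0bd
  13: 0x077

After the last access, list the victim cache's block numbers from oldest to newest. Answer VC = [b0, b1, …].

VC = [14, 26, 23, 11]

0: 0xa7 (blk 10, set 2) → MISS  vc=[]
1: 0xae (blk 10, set 2) → L1-HIT  vc=[]
2: 0x17d (blk 23, set 3) → MISS  vc=[]
3: 0xe5 (blk 14, set 2) → MISS  vc=[10]
4: 0x1a0 (blk 26, set 2) → MISS  vc=[10, 14]
5: 0x170 (blk 23, set 3) → L1-HIT  vc=[10, 14]
6: 0x179 (blk 23, set 3) → L1-HIT  vc=[10, 14]
7: 0x17b (blk 23, set 3) → L1-HIT  vc=[10, 14]
8: 0x16b (blk 22, set 2) → MISS  vc=[10, 14, 26]
9: 0x174 (blk 23, set 3) → L1-HIT  vc=[10, 14, 26]
10: 0xa2 (blk 10, set 2) → VC-HIT  vc=[22, 14, 26]
11: 0x72 (blk 7, set 3) → MISS  vc=[22, 14, 26, 23]
12: 0xbd (blk 11, set 3) → MISS  vc=[14, 26, 23, 7]
13: 0x77 (blk 7, set 3) → VC-HIT  vc=[14, 26, 23, 11]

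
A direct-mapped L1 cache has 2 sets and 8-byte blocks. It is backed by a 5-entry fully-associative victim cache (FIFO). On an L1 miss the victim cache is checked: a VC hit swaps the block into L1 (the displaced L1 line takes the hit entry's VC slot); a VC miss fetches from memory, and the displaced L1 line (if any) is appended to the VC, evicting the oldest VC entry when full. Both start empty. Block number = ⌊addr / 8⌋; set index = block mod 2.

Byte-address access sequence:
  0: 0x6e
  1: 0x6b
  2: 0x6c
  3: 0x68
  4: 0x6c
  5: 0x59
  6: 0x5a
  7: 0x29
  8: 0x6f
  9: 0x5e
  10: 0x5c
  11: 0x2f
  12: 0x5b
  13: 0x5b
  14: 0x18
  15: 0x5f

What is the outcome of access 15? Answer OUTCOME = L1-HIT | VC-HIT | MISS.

OUTCOME = VC-HIT

0: 0x6e (blk 13, set 1) → MISS  vc=[]
1: 0x6b (blk 13, set 1) → L1-HIT  vc=[]
2: 0x6c (blk 13, set 1) → L1-HIT  vc=[]
3: 0x68 (blk 13, set 1) → L1-HIT  vc=[]
4: 0x6c (blk 13, set 1) → L1-HIT  vc=[]
5: 0x59 (blk 11, set 1) → MISS  vc=[13]
6: 0x5a (blk 11, set 1) → L1-HIT  vc=[13]
7: 0x29 (blk 5, set 1) → MISS  vc=[13, 11]
8: 0x6f (blk 13, set 1) → VC-HIT  vc=[5, 11]
9: 0x5e (blk 11, set 1) → VC-HIT  vc=[5, 13]
10: 0x5c (blk 11, set 1) → L1-HIT  vc=[5, 13]
11: 0x2f (blk 5, set 1) → VC-HIT  vc=[11, 13]
12: 0x5b (blk 11, set 1) → VC-HIT  vc=[5, 13]
13: 0x5b (blk 11, set 1) → L1-HIT  vc=[5, 13]
14: 0x18 (blk 3, set 1) → MISS  vc=[5, 13, 11]
15: 0x5f (blk 11, set 1) → VC-HIT  vc=[5, 13, 3]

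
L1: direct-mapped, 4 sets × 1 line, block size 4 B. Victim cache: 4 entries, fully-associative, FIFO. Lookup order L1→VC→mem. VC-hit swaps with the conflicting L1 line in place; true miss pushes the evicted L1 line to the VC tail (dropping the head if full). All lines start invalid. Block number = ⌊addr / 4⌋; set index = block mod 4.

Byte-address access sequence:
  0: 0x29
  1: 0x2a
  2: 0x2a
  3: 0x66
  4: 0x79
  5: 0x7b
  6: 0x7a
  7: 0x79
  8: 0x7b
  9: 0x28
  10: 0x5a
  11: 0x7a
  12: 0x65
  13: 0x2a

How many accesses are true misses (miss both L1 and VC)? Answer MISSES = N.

MISSES = 4

  [0] addr=0x29 blk=10 s=2: MISS | VC []
  [1] addr=0x2a blk=10 s=2: L1-HIT | VC []
  [2] addr=0x2a blk=10 s=2: L1-HIT | VC []
  [3] addr=0x66 blk=25 s=1: MISS | VC []
  [4] addr=0x79 blk=30 s=2: MISS | VC [10]
  [5] addr=0x7b blk=30 s=2: L1-HIT | VC [10]
  [6] addr=0x7a blk=30 s=2: L1-HIT | VC [10]
  [7] addr=0x79 blk=30 s=2: L1-HIT | VC [10]
  [8] addr=0x7b blk=30 s=2: L1-HIT | VC [10]
  [9] addr=0x28 blk=10 s=2: VC-HIT | VC [30]
  [10] addr=0x5a blk=22 s=2: MISS | VC [30, 10]
  [11] addr=0x7a blk=30 s=2: VC-HIT | VC [22, 10]
  [12] addr=0x65 blk=25 s=1: L1-HIT | VC [22, 10]
  [13] addr=0x2a blk=10 s=2: VC-HIT | VC [22, 30]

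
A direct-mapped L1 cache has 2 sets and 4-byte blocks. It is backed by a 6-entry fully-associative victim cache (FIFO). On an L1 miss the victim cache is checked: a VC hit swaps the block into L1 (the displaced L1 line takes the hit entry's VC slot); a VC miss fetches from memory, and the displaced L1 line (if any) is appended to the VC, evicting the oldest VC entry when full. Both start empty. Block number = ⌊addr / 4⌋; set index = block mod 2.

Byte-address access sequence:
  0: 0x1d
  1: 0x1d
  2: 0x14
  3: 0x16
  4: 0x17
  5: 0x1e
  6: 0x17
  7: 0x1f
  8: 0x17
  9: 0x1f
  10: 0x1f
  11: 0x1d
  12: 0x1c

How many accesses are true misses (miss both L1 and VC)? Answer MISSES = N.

MISSES = 2

  [0] addr=0x1d blk=7 s=1: MISS | VC []
  [1] addr=0x1d blk=7 s=1: L1-HIT | VC []
  [2] addr=0x14 blk=5 s=1: MISS | VC [7]
  [3] addr=0x16 blk=5 s=1: L1-HIT | VC [7]
  [4] addr=0x17 blk=5 s=1: L1-HIT | VC [7]
  [5] addr=0x1e blk=7 s=1: VC-HIT | VC [5]
  [6] addr=0x17 blk=5 s=1: VC-HIT | VC [7]
  [7] addr=0x1f blk=7 s=1: VC-HIT | VC [5]
  [8] addr=0x17 blk=5 s=1: VC-HIT | VC [7]
  [9] addr=0x1f blk=7 s=1: VC-HIT | VC [5]
  [10] addr=0x1f blk=7 s=1: L1-HIT | VC [5]
  [11] addr=0x1d blk=7 s=1: L1-HIT | VC [5]
  [12] addr=0x1c blk=7 s=1: L1-HIT | VC [5]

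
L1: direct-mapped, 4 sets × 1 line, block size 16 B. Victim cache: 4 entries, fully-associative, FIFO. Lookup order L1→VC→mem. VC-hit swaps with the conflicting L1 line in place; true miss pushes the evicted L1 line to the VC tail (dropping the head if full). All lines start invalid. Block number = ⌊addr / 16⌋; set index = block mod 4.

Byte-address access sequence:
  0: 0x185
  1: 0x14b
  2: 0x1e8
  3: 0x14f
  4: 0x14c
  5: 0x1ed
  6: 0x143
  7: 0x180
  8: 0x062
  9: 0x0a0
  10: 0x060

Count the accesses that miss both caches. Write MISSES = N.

0: 0x185 (blk 24, set 0) → MISS  vc=[]
1: 0x14b (blk 20, set 0) → MISS  vc=[24]
2: 0x1e8 (blk 30, set 2) → MISS  vc=[24]
3: 0x14f (blk 20, set 0) → L1-HIT  vc=[24]
4: 0x14c (blk 20, set 0) → L1-HIT  vc=[24]
5: 0x1ed (blk 30, set 2) → L1-HIT  vc=[24]
6: 0x143 (blk 20, set 0) → L1-HIT  vc=[24]
7: 0x180 (blk 24, set 0) → VC-HIT  vc=[20]
8: 0x62 (blk 6, set 2) → MISS  vc=[20, 30]
9: 0xa0 (blk 10, set 2) → MISS  vc=[20, 30, 6]
10: 0x60 (blk 6, set 2) → VC-HIT  vc=[20, 30, 10]

MISSES = 5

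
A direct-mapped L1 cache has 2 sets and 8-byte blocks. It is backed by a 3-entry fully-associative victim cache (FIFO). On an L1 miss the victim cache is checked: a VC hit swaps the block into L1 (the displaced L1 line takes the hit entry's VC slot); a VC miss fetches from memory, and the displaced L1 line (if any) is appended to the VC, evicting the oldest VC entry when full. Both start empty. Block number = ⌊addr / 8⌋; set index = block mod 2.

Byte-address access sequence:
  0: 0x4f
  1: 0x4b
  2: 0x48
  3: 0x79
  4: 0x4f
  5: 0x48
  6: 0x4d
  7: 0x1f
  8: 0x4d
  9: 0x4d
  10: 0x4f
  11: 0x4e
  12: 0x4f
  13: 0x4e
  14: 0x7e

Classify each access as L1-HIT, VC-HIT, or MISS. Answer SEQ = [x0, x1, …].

SEQ = [MISS, L1-HIT, L1-HIT, MISS, VC-HIT, L1-HIT, L1-HIT, MISS, VC-HIT, L1-HIT, L1-HIT, L1-HIT, L1-HIT, L1-HIT, VC-HIT]

  [0] addr=0x4f blk=9 s=1: MISS | VC []
  [1] addr=0x4b blk=9 s=1: L1-HIT | VC []
  [2] addr=0x48 blk=9 s=1: L1-HIT | VC []
  [3] addr=0x79 blk=15 s=1: MISS | VC [9]
  [4] addr=0x4f blk=9 s=1: VC-HIT | VC [15]
  [5] addr=0x48 blk=9 s=1: L1-HIT | VC [15]
  [6] addr=0x4d blk=9 s=1: L1-HIT | VC [15]
  [7] addr=0x1f blk=3 s=1: MISS | VC [15, 9]
  [8] addr=0x4d blk=9 s=1: VC-HIT | VC [15, 3]
  [9] addr=0x4d blk=9 s=1: L1-HIT | VC [15, 3]
  [10] addr=0x4f blk=9 s=1: L1-HIT | VC [15, 3]
  [11] addr=0x4e blk=9 s=1: L1-HIT | VC [15, 3]
  [12] addr=0x4f blk=9 s=1: L1-HIT | VC [15, 3]
  [13] addr=0x4e blk=9 s=1: L1-HIT | VC [15, 3]
  [14] addr=0x7e blk=15 s=1: VC-HIT | VC [9, 3]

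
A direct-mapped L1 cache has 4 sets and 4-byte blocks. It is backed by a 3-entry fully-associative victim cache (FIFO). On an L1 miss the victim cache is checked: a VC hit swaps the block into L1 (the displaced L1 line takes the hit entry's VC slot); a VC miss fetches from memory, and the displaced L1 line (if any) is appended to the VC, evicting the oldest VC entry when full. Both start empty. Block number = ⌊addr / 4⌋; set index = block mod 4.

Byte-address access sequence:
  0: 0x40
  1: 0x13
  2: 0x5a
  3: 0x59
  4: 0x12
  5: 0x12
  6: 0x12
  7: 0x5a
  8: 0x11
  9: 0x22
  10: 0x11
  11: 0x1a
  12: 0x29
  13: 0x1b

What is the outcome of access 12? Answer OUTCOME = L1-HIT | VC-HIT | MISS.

OUTCOME = MISS

0: 0x40 (blk 16, set 0) → MISS  vc=[]
1: 0x13 (blk 4, set 0) → MISS  vc=[16]
2: 0x5a (blk 22, set 2) → MISS  vc=[16]
3: 0x59 (blk 22, set 2) → L1-HIT  vc=[16]
4: 0x12 (blk 4, set 0) → L1-HIT  vc=[16]
5: 0x12 (blk 4, set 0) → L1-HIT  vc=[16]
6: 0x12 (blk 4, set 0) → L1-HIT  vc=[16]
7: 0x5a (blk 22, set 2) → L1-HIT  vc=[16]
8: 0x11 (blk 4, set 0) → L1-HIT  vc=[16]
9: 0x22 (blk 8, set 0) → MISS  vc=[16, 4]
10: 0x11 (blk 4, set 0) → VC-HIT  vc=[16, 8]
11: 0x1a (blk 6, set 2) → MISS  vc=[16, 8, 22]
12: 0x29 (blk 10, set 2) → MISS  vc=[8, 22, 6]
13: 0x1b (blk 6, set 2) → VC-HIT  vc=[8, 22, 10]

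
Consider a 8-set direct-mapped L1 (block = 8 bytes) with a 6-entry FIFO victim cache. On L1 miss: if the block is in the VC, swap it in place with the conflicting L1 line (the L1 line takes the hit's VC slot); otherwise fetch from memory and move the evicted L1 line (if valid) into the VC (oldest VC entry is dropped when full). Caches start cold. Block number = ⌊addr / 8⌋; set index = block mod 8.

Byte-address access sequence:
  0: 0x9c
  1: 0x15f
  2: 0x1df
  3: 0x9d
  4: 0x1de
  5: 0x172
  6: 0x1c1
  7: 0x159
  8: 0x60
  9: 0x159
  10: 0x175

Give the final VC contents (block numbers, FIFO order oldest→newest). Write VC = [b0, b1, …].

VC = [19, 59]

  [0] addr=0x9c blk=19 s=3: MISS | VC []
  [1] addr=0x15f blk=43 s=3: MISS | VC [19]
  [2] addr=0x1df blk=59 s=3: MISS | VC [19, 43]
  [3] addr=0x9d blk=19 s=3: VC-HIT | VC [59, 43]
  [4] addr=0x1de blk=59 s=3: VC-HIT | VC [19, 43]
  [5] addr=0x172 blk=46 s=6: MISS | VC [19, 43]
  [6] addr=0x1c1 blk=56 s=0: MISS | VC [19, 43]
  [7] addr=0x159 blk=43 s=3: VC-HIT | VC [19, 59]
  [8] addr=0x60 blk=12 s=4: MISS | VC [19, 59]
  [9] addr=0x159 blk=43 s=3: L1-HIT | VC [19, 59]
  [10] addr=0x175 blk=46 s=6: L1-HIT | VC [19, 59]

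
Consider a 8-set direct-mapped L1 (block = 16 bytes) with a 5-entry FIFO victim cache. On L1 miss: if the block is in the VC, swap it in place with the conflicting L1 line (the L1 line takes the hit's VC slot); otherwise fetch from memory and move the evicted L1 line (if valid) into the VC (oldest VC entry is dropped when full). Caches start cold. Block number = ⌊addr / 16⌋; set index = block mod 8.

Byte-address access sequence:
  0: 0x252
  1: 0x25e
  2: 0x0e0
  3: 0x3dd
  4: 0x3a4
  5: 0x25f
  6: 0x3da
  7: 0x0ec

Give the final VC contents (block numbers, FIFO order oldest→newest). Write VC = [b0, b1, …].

0: 0x252 (blk 37, set 5) → MISS  vc=[]
1: 0x25e (blk 37, set 5) → L1-HIT  vc=[]
2: 0xe0 (blk 14, set 6) → MISS  vc=[]
3: 0x3dd (blk 61, set 5) → MISS  vc=[37]
4: 0x3a4 (blk 58, set 2) → MISS  vc=[37]
5: 0x25f (blk 37, set 5) → VC-HIT  vc=[61]
6: 0x3da (blk 61, set 5) → VC-HIT  vc=[37]
7: 0xec (blk 14, set 6) → L1-HIT  vc=[37]

VC = [37]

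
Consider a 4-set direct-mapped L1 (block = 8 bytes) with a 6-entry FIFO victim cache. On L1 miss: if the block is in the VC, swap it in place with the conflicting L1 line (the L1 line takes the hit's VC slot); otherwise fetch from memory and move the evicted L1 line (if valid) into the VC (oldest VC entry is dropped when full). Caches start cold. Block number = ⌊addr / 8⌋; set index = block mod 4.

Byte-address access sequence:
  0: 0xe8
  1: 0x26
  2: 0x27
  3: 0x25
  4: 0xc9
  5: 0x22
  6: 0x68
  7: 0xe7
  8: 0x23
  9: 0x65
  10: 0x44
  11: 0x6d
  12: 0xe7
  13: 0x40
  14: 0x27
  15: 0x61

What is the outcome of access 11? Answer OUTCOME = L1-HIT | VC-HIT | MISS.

OUTCOME = L1-HIT

  [0] addr=0xe8 blk=29 s=1: MISS | VC []
  [1] addr=0x26 blk=4 s=0: MISS | VC []
  [2] addr=0x27 blk=4 s=0: L1-HIT | VC []
  [3] addr=0x25 blk=4 s=0: L1-HIT | VC []
  [4] addr=0xc9 blk=25 s=1: MISS | VC [29]
  [5] addr=0x22 blk=4 s=0: L1-HIT | VC [29]
  [6] addr=0x68 blk=13 s=1: MISS | VC [29, 25]
  [7] addr=0xe7 blk=28 s=0: MISS | VC [29, 25, 4]
  [8] addr=0x23 blk=4 s=0: VC-HIT | VC [29, 25, 28]
  [9] addr=0x65 blk=12 s=0: MISS | VC [29, 25, 28, 4]
  [10] addr=0x44 blk=8 s=0: MISS | VC [29, 25, 28, 4, 12]
  [11] addr=0x6d blk=13 s=1: L1-HIT | VC [29, 25, 28, 4, 12]
  [12] addr=0xe7 blk=28 s=0: VC-HIT | VC [29, 25, 8, 4, 12]
  [13] addr=0x40 blk=8 s=0: VC-HIT | VC [29, 25, 28, 4, 12]
  [14] addr=0x27 blk=4 s=0: VC-HIT | VC [29, 25, 28, 8, 12]
  [15] addr=0x61 blk=12 s=0: VC-HIT | VC [29, 25, 28, 8, 4]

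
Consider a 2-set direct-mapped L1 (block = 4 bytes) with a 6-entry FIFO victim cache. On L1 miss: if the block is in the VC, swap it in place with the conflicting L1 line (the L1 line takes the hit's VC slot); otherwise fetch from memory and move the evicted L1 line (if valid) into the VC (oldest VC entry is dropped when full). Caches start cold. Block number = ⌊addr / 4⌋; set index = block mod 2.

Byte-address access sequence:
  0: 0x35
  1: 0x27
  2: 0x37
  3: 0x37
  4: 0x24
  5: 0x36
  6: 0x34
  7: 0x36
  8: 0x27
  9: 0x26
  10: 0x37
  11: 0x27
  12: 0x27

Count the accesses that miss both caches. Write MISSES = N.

  [0] addr=0x35 blk=13 s=1: MISS | VC []
  [1] addr=0x27 blk=9 s=1: MISS | VC [13]
  [2] addr=0x37 blk=13 s=1: VC-HIT | VC [9]
  [3] addr=0x37 blk=13 s=1: L1-HIT | VC [9]
  [4] addr=0x24 blk=9 s=1: VC-HIT | VC [13]
  [5] addr=0x36 blk=13 s=1: VC-HIT | VC [9]
  [6] addr=0x34 blk=13 s=1: L1-HIT | VC [9]
  [7] addr=0x36 blk=13 s=1: L1-HIT | VC [9]
  [8] addr=0x27 blk=9 s=1: VC-HIT | VC [13]
  [9] addr=0x26 blk=9 s=1: L1-HIT | VC [13]
  [10] addr=0x37 blk=13 s=1: VC-HIT | VC [9]
  [11] addr=0x27 blk=9 s=1: VC-HIT | VC [13]
  [12] addr=0x27 blk=9 s=1: L1-HIT | VC [13]

MISSES = 2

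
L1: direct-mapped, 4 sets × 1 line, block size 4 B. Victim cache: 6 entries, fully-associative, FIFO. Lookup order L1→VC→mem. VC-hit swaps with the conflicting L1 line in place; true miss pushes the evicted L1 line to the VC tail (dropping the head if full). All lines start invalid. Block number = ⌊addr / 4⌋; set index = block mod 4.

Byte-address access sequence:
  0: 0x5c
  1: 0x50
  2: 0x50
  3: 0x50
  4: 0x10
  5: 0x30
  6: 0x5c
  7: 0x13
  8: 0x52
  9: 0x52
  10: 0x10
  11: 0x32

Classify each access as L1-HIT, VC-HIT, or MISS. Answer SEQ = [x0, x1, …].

SEQ = [MISS, MISS, L1-HIT, L1-HIT, MISS, MISS, L1-HIT, VC-HIT, VC-HIT, L1-HIT, VC-HIT, VC-HIT]

0: 0x5c (blk 23, set 3) → MISS  vc=[]
1: 0x50 (blk 20, set 0) → MISS  vc=[]
2: 0x50 (blk 20, set 0) → L1-HIT  vc=[]
3: 0x50 (blk 20, set 0) → L1-HIT  vc=[]
4: 0x10 (blk 4, set 0) → MISS  vc=[20]
5: 0x30 (blk 12, set 0) → MISS  vc=[20, 4]
6: 0x5c (blk 23, set 3) → L1-HIT  vc=[20, 4]
7: 0x13 (blk 4, set 0) → VC-HIT  vc=[20, 12]
8: 0x52 (blk 20, set 0) → VC-HIT  vc=[4, 12]
9: 0x52 (blk 20, set 0) → L1-HIT  vc=[4, 12]
10: 0x10 (blk 4, set 0) → VC-HIT  vc=[20, 12]
11: 0x32 (blk 12, set 0) → VC-HIT  vc=[20, 4]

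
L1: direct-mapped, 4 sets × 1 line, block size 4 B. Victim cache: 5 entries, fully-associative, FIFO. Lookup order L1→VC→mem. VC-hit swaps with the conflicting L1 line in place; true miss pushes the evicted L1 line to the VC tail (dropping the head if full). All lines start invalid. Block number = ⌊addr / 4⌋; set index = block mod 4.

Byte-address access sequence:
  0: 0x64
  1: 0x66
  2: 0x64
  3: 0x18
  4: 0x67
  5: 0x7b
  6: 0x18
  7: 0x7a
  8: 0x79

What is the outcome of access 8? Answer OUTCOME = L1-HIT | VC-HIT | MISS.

OUTCOME = L1-HIT

0: 0x64 (blk 25, set 1) → MISS  vc=[]
1: 0x66 (blk 25, set 1) → L1-HIT  vc=[]
2: 0x64 (blk 25, set 1) → L1-HIT  vc=[]
3: 0x18 (blk 6, set 2) → MISS  vc=[]
4: 0x67 (blk 25, set 1) → L1-HIT  vc=[]
5: 0x7b (blk 30, set 2) → MISS  vc=[6]
6: 0x18 (blk 6, set 2) → VC-HIT  vc=[30]
7: 0x7a (blk 30, set 2) → VC-HIT  vc=[6]
8: 0x79 (blk 30, set 2) → L1-HIT  vc=[6]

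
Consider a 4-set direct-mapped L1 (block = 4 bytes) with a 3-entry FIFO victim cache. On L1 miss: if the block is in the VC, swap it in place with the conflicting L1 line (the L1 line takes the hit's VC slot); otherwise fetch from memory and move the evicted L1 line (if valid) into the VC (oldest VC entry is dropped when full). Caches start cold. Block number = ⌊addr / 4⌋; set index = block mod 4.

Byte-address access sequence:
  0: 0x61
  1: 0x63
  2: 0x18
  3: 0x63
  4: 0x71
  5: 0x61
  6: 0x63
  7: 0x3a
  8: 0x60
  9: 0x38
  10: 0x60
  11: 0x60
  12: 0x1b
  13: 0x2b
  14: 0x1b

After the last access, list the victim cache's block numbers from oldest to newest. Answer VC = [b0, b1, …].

VC = [28, 14, 10]

#0 0x61→b24/s0 MISS; vc=[]
#1 0x63→b24/s0 L1-HIT; vc=[]
#2 0x18→b6/s2 MISS; vc=[]
#3 0x63→b24/s0 L1-HIT; vc=[]
#4 0x71→b28/s0 MISS; vc=[24]
#5 0x61→b24/s0 VC-HIT; vc=[28]
#6 0x63→b24/s0 L1-HIT; vc=[28]
#7 0x3a→b14/s2 MISS; vc=[28,6]
#8 0x60→b24/s0 L1-HIT; vc=[28,6]
#9 0x38→b14/s2 L1-HIT; vc=[28,6]
#10 0x60→b24/s0 L1-HIT; vc=[28,6]
#11 0x60→b24/s0 L1-HIT; vc=[28,6]
#12 0x1b→b6/s2 VC-HIT; vc=[28,14]
#13 0x2b→b10/s2 MISS; vc=[28,14,6]
#14 0x1b→b6/s2 VC-HIT; vc=[28,14,10]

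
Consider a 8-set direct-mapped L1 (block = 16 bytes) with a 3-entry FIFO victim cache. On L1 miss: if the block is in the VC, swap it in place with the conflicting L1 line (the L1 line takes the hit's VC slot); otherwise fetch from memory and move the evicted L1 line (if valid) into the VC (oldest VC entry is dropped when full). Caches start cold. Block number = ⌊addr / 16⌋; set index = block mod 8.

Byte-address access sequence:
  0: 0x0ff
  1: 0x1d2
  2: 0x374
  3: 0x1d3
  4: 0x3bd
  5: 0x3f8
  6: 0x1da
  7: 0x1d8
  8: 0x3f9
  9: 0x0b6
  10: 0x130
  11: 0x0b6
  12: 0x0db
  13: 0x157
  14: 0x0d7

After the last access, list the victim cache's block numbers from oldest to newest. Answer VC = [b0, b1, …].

0: 0xff (blk 15, set 7) → MISS  vc=[]
1: 0x1d2 (blk 29, set 5) → MISS  vc=[]
2: 0x374 (blk 55, set 7) → MISS  vc=[15]
3: 0x1d3 (blk 29, set 5) → L1-HIT  vc=[15]
4: 0x3bd (blk 59, set 3) → MISS  vc=[15]
5: 0x3f8 (blk 63, set 7) → MISS  vc=[15, 55]
6: 0x1da (blk 29, set 5) → L1-HIT  vc=[15, 55]
7: 0x1d8 (blk 29, set 5) → L1-HIT  vc=[15, 55]
8: 0x3f9 (blk 63, set 7) → L1-HIT  vc=[15, 55]
9: 0xb6 (blk 11, set 3) → MISS  vc=[15, 55, 59]
10: 0x130 (blk 19, set 3) → MISS  vc=[55, 59, 11]
11: 0xb6 (blk 11, set 3) → VC-HIT  vc=[55, 59, 19]
12: 0xdb (blk 13, set 5) → MISS  vc=[59, 19, 29]
13: 0x157 (blk 21, set 5) → MISS  vc=[19, 29, 13]
14: 0xd7 (blk 13, set 5) → VC-HIT  vc=[19, 29, 21]

VC = [19, 29, 21]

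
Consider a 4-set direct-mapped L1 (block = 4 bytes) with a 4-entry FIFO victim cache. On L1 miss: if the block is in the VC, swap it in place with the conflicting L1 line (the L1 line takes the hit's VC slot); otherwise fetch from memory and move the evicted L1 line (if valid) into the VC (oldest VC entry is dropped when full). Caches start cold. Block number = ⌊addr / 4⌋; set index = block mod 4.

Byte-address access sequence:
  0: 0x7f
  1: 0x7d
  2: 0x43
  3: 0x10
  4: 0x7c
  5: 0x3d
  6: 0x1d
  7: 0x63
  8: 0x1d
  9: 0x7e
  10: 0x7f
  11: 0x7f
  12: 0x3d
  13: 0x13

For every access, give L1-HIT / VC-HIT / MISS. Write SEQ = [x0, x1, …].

0: 0x7f (blk 31, set 3) → MISS  vc=[]
1: 0x7d (blk 31, set 3) → L1-HIT  vc=[]
2: 0x43 (blk 16, set 0) → MISS  vc=[]
3: 0x10 (blk 4, set 0) → MISS  vc=[16]
4: 0x7c (blk 31, set 3) → L1-HIT  vc=[16]
5: 0x3d (blk 15, set 3) → MISS  vc=[16, 31]
6: 0x1d (blk 7, set 3) → MISS  vc=[16, 31, 15]
7: 0x63 (blk 24, set 0) → MISS  vc=[16, 31, 15, 4]
8: 0x1d (blk 7, set 3) → L1-HIT  vc=[16, 31, 15, 4]
9: 0x7e (blk 31, set 3) → VC-HIT  vc=[16, 7, 15, 4]
10: 0x7f (blk 31, set 3) → L1-HIT  vc=[16, 7, 15, 4]
11: 0x7f (blk 31, set 3) → L1-HIT  vc=[16, 7, 15, 4]
12: 0x3d (blk 15, set 3) → VC-HIT  vc=[16, 7, 31, 4]
13: 0x13 (blk 4, set 0) → VC-HIT  vc=[16, 7, 31, 24]

SEQ = [MISS, L1-HIT, MISS, MISS, L1-HIT, MISS, MISS, MISS, L1-HIT, VC-HIT, L1-HIT, L1-HIT, VC-HIT, VC-HIT]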